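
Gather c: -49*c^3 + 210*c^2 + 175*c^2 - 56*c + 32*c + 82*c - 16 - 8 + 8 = -49*c^3 + 385*c^2 + 58*c - 16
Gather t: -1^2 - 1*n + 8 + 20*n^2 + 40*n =20*n^2 + 39*n + 7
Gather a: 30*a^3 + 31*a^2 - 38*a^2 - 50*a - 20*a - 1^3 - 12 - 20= 30*a^3 - 7*a^2 - 70*a - 33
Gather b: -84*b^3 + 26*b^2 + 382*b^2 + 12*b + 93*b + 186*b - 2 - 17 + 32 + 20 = -84*b^3 + 408*b^2 + 291*b + 33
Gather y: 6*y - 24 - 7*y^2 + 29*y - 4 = -7*y^2 + 35*y - 28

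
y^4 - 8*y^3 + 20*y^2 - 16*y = y*(y - 4)*(y - 2)^2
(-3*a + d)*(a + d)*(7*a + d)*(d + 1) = -21*a^3*d - 21*a^3 - 17*a^2*d^2 - 17*a^2*d + 5*a*d^3 + 5*a*d^2 + d^4 + d^3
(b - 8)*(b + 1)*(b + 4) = b^3 - 3*b^2 - 36*b - 32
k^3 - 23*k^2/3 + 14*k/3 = k*(k - 7)*(k - 2/3)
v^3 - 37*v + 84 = (v - 4)*(v - 3)*(v + 7)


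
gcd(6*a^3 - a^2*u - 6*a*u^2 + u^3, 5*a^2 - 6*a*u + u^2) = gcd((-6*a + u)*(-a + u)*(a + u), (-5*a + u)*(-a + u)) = -a + u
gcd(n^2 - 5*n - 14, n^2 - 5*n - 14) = n^2 - 5*n - 14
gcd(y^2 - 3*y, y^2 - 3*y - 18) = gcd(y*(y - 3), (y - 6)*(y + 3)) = 1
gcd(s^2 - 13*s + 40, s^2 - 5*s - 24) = s - 8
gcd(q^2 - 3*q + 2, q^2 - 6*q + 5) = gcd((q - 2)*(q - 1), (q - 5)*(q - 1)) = q - 1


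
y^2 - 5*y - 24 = (y - 8)*(y + 3)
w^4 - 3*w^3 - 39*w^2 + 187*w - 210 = (w - 5)*(w - 3)*(w - 2)*(w + 7)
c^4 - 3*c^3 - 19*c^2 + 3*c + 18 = (c - 6)*(c - 1)*(c + 1)*(c + 3)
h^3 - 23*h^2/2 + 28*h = h*(h - 8)*(h - 7/2)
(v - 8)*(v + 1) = v^2 - 7*v - 8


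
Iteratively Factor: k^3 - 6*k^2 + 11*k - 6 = (k - 2)*(k^2 - 4*k + 3) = (k - 3)*(k - 2)*(k - 1)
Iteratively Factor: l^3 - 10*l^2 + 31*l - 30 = (l - 3)*(l^2 - 7*l + 10) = (l - 3)*(l - 2)*(l - 5)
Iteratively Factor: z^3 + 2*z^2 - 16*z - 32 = (z + 2)*(z^2 - 16) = (z - 4)*(z + 2)*(z + 4)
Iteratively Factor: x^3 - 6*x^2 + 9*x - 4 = (x - 4)*(x^2 - 2*x + 1) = (x - 4)*(x - 1)*(x - 1)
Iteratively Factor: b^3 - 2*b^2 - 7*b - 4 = (b + 1)*(b^2 - 3*b - 4) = (b + 1)^2*(b - 4)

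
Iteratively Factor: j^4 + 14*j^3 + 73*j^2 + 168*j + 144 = (j + 3)*(j^3 + 11*j^2 + 40*j + 48) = (j + 3)^2*(j^2 + 8*j + 16) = (j + 3)^2*(j + 4)*(j + 4)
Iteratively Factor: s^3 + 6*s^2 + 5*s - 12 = (s - 1)*(s^2 + 7*s + 12) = (s - 1)*(s + 4)*(s + 3)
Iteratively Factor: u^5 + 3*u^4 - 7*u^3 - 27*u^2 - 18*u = (u - 3)*(u^4 + 6*u^3 + 11*u^2 + 6*u) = u*(u - 3)*(u^3 + 6*u^2 + 11*u + 6) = u*(u - 3)*(u + 1)*(u^2 + 5*u + 6) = u*(u - 3)*(u + 1)*(u + 3)*(u + 2)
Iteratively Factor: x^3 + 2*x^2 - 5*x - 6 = (x + 3)*(x^2 - x - 2) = (x + 1)*(x + 3)*(x - 2)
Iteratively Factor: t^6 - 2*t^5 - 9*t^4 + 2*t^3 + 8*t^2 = (t - 1)*(t^5 - t^4 - 10*t^3 - 8*t^2) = (t - 1)*(t + 2)*(t^4 - 3*t^3 - 4*t^2) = t*(t - 1)*(t + 2)*(t^3 - 3*t^2 - 4*t) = t^2*(t - 1)*(t + 2)*(t^2 - 3*t - 4) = t^2*(t - 4)*(t - 1)*(t + 2)*(t + 1)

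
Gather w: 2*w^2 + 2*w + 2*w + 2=2*w^2 + 4*w + 2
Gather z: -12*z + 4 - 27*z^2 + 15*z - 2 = -27*z^2 + 3*z + 2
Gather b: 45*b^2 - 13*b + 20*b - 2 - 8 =45*b^2 + 7*b - 10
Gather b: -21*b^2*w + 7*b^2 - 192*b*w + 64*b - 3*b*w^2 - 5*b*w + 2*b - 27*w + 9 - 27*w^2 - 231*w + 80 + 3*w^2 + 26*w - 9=b^2*(7 - 21*w) + b*(-3*w^2 - 197*w + 66) - 24*w^2 - 232*w + 80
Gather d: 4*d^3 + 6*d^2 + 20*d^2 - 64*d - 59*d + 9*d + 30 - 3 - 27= 4*d^3 + 26*d^2 - 114*d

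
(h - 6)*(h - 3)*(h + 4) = h^3 - 5*h^2 - 18*h + 72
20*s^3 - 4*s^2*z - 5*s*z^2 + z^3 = (-5*s + z)*(-2*s + z)*(2*s + z)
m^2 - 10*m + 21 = (m - 7)*(m - 3)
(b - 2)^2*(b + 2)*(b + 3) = b^4 + b^3 - 10*b^2 - 4*b + 24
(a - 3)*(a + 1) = a^2 - 2*a - 3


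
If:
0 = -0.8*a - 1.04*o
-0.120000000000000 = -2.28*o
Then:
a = -0.07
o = 0.05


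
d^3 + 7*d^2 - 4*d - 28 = (d - 2)*(d + 2)*(d + 7)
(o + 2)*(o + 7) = o^2 + 9*o + 14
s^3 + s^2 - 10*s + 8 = (s - 2)*(s - 1)*(s + 4)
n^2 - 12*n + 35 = (n - 7)*(n - 5)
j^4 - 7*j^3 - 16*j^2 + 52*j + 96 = (j - 8)*(j - 3)*(j + 2)^2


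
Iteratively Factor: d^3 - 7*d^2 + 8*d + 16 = (d - 4)*(d^2 - 3*d - 4) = (d - 4)*(d + 1)*(d - 4)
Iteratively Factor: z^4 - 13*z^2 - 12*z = (z - 4)*(z^3 + 4*z^2 + 3*z) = (z - 4)*(z + 3)*(z^2 + z) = z*(z - 4)*(z + 3)*(z + 1)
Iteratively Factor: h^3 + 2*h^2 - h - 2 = (h - 1)*(h^2 + 3*h + 2) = (h - 1)*(h + 2)*(h + 1)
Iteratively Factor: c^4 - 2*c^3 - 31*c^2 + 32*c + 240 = (c + 3)*(c^3 - 5*c^2 - 16*c + 80) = (c - 5)*(c + 3)*(c^2 - 16) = (c - 5)*(c - 4)*(c + 3)*(c + 4)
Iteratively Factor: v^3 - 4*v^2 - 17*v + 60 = (v + 4)*(v^2 - 8*v + 15) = (v - 5)*(v + 4)*(v - 3)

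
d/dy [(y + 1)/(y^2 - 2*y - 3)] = -1/(y^2 - 6*y + 9)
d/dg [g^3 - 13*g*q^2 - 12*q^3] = 3*g^2 - 13*q^2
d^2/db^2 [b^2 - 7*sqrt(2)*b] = 2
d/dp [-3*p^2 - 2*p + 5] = -6*p - 2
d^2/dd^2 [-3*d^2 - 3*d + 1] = -6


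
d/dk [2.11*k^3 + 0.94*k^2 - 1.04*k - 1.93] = 6.33*k^2 + 1.88*k - 1.04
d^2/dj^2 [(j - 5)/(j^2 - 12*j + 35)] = 2/(j^3 - 21*j^2 + 147*j - 343)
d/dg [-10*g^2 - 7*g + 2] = -20*g - 7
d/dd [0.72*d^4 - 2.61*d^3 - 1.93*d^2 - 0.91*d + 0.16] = 2.88*d^3 - 7.83*d^2 - 3.86*d - 0.91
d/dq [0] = 0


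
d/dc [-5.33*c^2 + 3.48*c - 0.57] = 3.48 - 10.66*c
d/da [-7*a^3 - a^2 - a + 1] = -21*a^2 - 2*a - 1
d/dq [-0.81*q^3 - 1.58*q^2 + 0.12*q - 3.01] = -2.43*q^2 - 3.16*q + 0.12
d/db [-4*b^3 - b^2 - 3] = 2*b*(-6*b - 1)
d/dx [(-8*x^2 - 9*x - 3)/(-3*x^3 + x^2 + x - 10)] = ((16*x + 9)*(3*x^3 - x^2 - x + 10) + (-9*x^2 + 2*x + 1)*(8*x^2 + 9*x + 3))/(3*x^3 - x^2 - x + 10)^2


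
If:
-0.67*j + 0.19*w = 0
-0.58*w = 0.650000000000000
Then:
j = -0.32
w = -1.12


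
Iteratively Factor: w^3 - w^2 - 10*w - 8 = (w + 2)*(w^2 - 3*w - 4) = (w - 4)*(w + 2)*(w + 1)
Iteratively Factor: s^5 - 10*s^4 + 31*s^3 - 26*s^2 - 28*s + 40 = (s + 1)*(s^4 - 11*s^3 + 42*s^2 - 68*s + 40) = (s - 2)*(s + 1)*(s^3 - 9*s^2 + 24*s - 20) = (s - 2)^2*(s + 1)*(s^2 - 7*s + 10) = (s - 5)*(s - 2)^2*(s + 1)*(s - 2)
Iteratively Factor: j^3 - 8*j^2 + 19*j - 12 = (j - 3)*(j^2 - 5*j + 4) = (j - 4)*(j - 3)*(j - 1)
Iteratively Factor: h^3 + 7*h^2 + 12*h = (h + 4)*(h^2 + 3*h) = (h + 3)*(h + 4)*(h)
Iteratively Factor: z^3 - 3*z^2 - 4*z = (z)*(z^2 - 3*z - 4) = z*(z + 1)*(z - 4)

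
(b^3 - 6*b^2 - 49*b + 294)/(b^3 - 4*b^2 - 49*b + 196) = (b - 6)/(b - 4)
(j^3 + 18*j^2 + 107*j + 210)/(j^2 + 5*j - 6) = (j^2 + 12*j + 35)/(j - 1)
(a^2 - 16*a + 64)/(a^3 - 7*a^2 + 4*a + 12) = (a^2 - 16*a + 64)/(a^3 - 7*a^2 + 4*a + 12)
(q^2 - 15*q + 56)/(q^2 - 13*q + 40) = (q - 7)/(q - 5)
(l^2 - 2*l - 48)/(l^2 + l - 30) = (l - 8)/(l - 5)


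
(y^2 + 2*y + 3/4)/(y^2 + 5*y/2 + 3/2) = (y + 1/2)/(y + 1)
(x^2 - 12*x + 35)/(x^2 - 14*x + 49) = (x - 5)/(x - 7)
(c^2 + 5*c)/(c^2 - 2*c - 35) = c/(c - 7)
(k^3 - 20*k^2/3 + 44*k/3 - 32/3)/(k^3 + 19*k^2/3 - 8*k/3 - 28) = (3*k^2 - 14*k + 16)/(3*k^2 + 25*k + 42)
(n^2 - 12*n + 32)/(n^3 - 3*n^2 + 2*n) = (n^2 - 12*n + 32)/(n*(n^2 - 3*n + 2))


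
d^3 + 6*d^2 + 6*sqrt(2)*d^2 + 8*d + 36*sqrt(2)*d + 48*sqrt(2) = (d + 2)*(d + 4)*(d + 6*sqrt(2))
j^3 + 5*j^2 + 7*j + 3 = (j + 1)^2*(j + 3)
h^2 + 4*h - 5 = (h - 1)*(h + 5)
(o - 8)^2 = o^2 - 16*o + 64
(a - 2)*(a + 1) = a^2 - a - 2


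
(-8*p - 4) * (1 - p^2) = 8*p^3 + 4*p^2 - 8*p - 4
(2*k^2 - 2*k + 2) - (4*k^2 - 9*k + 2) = -2*k^2 + 7*k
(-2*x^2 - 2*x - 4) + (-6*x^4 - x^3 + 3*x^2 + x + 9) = -6*x^4 - x^3 + x^2 - x + 5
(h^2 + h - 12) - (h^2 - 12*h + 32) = 13*h - 44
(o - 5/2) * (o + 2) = o^2 - o/2 - 5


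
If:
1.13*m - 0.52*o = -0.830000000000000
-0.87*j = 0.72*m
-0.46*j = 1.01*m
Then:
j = 0.00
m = 0.00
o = 1.60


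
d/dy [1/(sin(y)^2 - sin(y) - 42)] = (1 - 2*sin(y))*cos(y)/(sin(y) + cos(y)^2 + 41)^2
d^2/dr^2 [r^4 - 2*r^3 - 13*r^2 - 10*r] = 12*r^2 - 12*r - 26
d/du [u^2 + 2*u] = 2*u + 2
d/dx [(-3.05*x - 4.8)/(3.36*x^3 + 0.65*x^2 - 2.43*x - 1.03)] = (20.496*x^3 + 50.3665*x^2 + 6.24*x - 8.5225)/(11.2896*x^6 + 4.368*x^5 - 15.9071*x^4 - 10.0806*x^3 + 4.5659*x^2 + 5.0058*x + 1.0609)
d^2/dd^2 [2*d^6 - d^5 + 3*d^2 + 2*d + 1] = 60*d^4 - 20*d^3 + 6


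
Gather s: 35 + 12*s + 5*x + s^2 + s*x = s^2 + s*(x + 12) + 5*x + 35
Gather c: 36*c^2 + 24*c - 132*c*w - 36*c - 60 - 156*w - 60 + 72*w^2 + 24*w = 36*c^2 + c*(-132*w - 12) + 72*w^2 - 132*w - 120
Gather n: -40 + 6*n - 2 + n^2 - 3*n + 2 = n^2 + 3*n - 40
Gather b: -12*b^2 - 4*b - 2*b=-12*b^2 - 6*b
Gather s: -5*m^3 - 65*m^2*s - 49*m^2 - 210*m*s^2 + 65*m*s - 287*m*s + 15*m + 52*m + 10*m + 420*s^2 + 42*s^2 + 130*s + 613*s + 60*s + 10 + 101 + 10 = -5*m^3 - 49*m^2 + 77*m + s^2*(462 - 210*m) + s*(-65*m^2 - 222*m + 803) + 121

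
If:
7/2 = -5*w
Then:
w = -7/10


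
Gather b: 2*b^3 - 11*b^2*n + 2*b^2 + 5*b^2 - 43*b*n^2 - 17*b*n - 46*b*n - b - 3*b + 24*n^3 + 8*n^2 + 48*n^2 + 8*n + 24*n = 2*b^3 + b^2*(7 - 11*n) + b*(-43*n^2 - 63*n - 4) + 24*n^3 + 56*n^2 + 32*n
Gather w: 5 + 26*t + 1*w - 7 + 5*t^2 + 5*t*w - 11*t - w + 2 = 5*t^2 + 5*t*w + 15*t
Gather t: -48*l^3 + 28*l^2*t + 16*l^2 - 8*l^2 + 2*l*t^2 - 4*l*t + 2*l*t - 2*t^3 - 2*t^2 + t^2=-48*l^3 + 8*l^2 - 2*t^3 + t^2*(2*l - 1) + t*(28*l^2 - 2*l)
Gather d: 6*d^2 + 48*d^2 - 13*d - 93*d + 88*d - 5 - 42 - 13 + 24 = 54*d^2 - 18*d - 36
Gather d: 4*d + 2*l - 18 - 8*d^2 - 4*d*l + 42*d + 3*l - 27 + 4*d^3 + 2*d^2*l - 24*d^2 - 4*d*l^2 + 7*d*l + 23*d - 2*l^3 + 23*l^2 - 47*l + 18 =4*d^3 + d^2*(2*l - 32) + d*(-4*l^2 + 3*l + 69) - 2*l^3 + 23*l^2 - 42*l - 27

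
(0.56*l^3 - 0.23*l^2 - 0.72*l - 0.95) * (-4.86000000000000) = -2.7216*l^3 + 1.1178*l^2 + 3.4992*l + 4.617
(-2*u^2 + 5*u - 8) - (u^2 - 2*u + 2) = -3*u^2 + 7*u - 10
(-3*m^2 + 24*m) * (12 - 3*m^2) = 9*m^4 - 72*m^3 - 36*m^2 + 288*m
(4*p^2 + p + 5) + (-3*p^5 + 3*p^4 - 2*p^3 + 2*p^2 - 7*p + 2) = -3*p^5 + 3*p^4 - 2*p^3 + 6*p^2 - 6*p + 7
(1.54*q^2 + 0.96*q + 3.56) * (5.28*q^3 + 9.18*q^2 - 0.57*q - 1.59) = 8.1312*q^5 + 19.206*q^4 + 26.7318*q^3 + 29.685*q^2 - 3.5556*q - 5.6604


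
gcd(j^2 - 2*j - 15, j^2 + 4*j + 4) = 1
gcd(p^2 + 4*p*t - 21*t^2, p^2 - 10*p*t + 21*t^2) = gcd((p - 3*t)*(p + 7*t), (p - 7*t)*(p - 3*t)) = p - 3*t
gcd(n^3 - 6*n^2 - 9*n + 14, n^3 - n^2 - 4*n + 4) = n^2 + n - 2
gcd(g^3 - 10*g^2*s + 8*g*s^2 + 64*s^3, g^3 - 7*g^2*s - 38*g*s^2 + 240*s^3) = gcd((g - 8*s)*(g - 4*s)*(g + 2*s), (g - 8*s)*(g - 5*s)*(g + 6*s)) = -g + 8*s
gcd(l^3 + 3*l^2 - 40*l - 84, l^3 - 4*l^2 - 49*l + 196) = l + 7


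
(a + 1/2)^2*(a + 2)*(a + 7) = a^4 + 10*a^3 + 93*a^2/4 + 65*a/4 + 7/2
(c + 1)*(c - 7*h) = c^2 - 7*c*h + c - 7*h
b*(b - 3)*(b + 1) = b^3 - 2*b^2 - 3*b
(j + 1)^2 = j^2 + 2*j + 1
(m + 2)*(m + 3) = m^2 + 5*m + 6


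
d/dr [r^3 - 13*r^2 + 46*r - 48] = 3*r^2 - 26*r + 46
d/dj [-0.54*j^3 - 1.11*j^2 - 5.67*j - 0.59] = -1.62*j^2 - 2.22*j - 5.67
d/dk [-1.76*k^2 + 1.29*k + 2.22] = 1.29 - 3.52*k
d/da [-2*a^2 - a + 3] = -4*a - 1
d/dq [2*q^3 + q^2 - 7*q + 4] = 6*q^2 + 2*q - 7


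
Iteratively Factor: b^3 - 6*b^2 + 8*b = (b - 2)*(b^2 - 4*b) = (b - 4)*(b - 2)*(b)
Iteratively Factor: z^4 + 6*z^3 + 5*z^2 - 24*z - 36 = (z + 3)*(z^3 + 3*z^2 - 4*z - 12) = (z - 2)*(z + 3)*(z^2 + 5*z + 6) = (z - 2)*(z + 3)^2*(z + 2)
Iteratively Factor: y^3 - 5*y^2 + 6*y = (y)*(y^2 - 5*y + 6) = y*(y - 2)*(y - 3)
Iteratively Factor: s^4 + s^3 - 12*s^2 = (s)*(s^3 + s^2 - 12*s) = s^2*(s^2 + s - 12) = s^2*(s - 3)*(s + 4)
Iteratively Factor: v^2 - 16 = (v - 4)*(v + 4)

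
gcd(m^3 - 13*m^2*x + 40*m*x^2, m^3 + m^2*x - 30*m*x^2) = -m^2 + 5*m*x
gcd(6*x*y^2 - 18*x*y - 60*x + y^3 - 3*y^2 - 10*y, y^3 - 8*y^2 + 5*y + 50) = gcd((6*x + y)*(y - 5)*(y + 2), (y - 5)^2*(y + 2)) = y^2 - 3*y - 10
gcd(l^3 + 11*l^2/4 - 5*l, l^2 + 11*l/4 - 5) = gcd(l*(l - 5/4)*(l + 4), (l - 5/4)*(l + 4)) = l^2 + 11*l/4 - 5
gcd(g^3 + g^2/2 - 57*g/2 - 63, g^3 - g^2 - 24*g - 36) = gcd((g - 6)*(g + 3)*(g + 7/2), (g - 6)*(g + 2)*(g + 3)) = g^2 - 3*g - 18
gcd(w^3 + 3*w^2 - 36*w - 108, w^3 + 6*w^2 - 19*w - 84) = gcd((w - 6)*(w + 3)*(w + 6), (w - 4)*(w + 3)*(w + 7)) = w + 3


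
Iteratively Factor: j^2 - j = (j - 1)*(j)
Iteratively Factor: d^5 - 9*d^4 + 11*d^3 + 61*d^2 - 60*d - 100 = (d - 5)*(d^4 - 4*d^3 - 9*d^2 + 16*d + 20) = (d - 5)*(d - 2)*(d^3 - 2*d^2 - 13*d - 10) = (d - 5)*(d - 2)*(d + 1)*(d^2 - 3*d - 10) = (d - 5)*(d - 2)*(d + 1)*(d + 2)*(d - 5)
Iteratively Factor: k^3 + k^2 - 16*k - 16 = (k + 4)*(k^2 - 3*k - 4) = (k - 4)*(k + 4)*(k + 1)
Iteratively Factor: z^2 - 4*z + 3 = (z - 3)*(z - 1)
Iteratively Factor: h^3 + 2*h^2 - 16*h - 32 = (h + 2)*(h^2 - 16) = (h - 4)*(h + 2)*(h + 4)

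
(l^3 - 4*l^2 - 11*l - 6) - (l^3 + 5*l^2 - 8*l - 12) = -9*l^2 - 3*l + 6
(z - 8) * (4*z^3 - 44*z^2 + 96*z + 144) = 4*z^4 - 76*z^3 + 448*z^2 - 624*z - 1152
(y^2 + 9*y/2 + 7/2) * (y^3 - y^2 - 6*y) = y^5 + 7*y^4/2 - 7*y^3 - 61*y^2/2 - 21*y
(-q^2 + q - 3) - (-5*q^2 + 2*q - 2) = 4*q^2 - q - 1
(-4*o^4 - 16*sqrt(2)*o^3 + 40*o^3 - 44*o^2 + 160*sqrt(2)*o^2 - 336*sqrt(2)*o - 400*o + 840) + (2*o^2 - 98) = -4*o^4 - 16*sqrt(2)*o^3 + 40*o^3 - 42*o^2 + 160*sqrt(2)*o^2 - 336*sqrt(2)*o - 400*o + 742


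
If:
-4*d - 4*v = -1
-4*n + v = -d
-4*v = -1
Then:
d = 0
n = 1/16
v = 1/4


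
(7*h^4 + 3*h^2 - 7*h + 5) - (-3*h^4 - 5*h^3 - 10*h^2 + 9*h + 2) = 10*h^4 + 5*h^3 + 13*h^2 - 16*h + 3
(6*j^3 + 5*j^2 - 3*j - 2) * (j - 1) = 6*j^4 - j^3 - 8*j^2 + j + 2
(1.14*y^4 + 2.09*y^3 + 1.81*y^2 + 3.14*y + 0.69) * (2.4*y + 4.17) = 2.736*y^5 + 9.7698*y^4 + 13.0593*y^3 + 15.0837*y^2 + 14.7498*y + 2.8773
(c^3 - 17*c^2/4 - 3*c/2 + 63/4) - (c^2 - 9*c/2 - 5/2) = c^3 - 21*c^2/4 + 3*c + 73/4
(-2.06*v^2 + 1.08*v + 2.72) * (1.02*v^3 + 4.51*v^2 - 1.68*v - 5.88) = -2.1012*v^5 - 8.189*v^4 + 11.106*v^3 + 22.5656*v^2 - 10.92*v - 15.9936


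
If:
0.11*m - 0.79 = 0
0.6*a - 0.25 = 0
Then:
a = 0.42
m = 7.18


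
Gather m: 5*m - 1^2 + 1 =5*m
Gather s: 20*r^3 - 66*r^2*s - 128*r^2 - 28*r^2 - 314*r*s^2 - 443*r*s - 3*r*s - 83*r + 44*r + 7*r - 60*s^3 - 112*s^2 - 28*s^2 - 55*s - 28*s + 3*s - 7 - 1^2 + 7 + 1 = 20*r^3 - 156*r^2 - 32*r - 60*s^3 + s^2*(-314*r - 140) + s*(-66*r^2 - 446*r - 80)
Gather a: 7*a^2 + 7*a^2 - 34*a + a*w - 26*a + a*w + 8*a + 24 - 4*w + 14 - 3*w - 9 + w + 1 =14*a^2 + a*(2*w - 52) - 6*w + 30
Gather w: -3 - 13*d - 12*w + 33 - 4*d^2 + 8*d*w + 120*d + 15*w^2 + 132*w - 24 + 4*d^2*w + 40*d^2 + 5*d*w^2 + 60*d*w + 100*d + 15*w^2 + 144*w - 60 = 36*d^2 + 207*d + w^2*(5*d + 30) + w*(4*d^2 + 68*d + 264) - 54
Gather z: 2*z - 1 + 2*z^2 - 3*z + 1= 2*z^2 - z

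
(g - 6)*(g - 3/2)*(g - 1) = g^3 - 17*g^2/2 + 33*g/2 - 9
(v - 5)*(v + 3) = v^2 - 2*v - 15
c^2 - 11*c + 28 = (c - 7)*(c - 4)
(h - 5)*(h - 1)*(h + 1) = h^3 - 5*h^2 - h + 5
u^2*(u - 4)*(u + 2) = u^4 - 2*u^3 - 8*u^2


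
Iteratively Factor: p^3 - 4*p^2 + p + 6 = (p - 2)*(p^2 - 2*p - 3) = (p - 3)*(p - 2)*(p + 1)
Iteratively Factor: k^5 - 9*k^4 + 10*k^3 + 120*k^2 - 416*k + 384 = (k + 4)*(k^4 - 13*k^3 + 62*k^2 - 128*k + 96) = (k - 4)*(k + 4)*(k^3 - 9*k^2 + 26*k - 24) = (k - 4)*(k - 2)*(k + 4)*(k^2 - 7*k + 12) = (k - 4)*(k - 3)*(k - 2)*(k + 4)*(k - 4)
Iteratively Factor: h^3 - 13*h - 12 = (h + 1)*(h^2 - h - 12) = (h + 1)*(h + 3)*(h - 4)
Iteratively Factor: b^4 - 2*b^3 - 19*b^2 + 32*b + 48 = (b - 4)*(b^3 + 2*b^2 - 11*b - 12) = (b - 4)*(b + 1)*(b^2 + b - 12) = (b - 4)*(b - 3)*(b + 1)*(b + 4)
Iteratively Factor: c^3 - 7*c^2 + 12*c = (c)*(c^2 - 7*c + 12) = c*(c - 3)*(c - 4)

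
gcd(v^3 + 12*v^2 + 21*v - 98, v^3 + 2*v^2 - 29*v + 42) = v^2 + 5*v - 14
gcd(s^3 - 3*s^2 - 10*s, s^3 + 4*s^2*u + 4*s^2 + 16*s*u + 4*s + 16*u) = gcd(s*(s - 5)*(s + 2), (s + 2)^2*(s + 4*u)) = s + 2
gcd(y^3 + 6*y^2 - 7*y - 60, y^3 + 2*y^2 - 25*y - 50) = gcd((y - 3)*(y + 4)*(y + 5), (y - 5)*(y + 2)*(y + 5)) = y + 5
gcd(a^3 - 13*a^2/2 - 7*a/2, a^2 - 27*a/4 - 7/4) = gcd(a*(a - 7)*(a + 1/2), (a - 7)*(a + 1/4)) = a - 7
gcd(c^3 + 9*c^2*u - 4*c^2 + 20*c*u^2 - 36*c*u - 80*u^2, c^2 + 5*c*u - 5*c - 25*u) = c + 5*u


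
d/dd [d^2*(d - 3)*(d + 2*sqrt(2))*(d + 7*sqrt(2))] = d*(5*d^3 - 12*d^2 + 36*sqrt(2)*d^2 - 81*sqrt(2)*d + 84*d - 168)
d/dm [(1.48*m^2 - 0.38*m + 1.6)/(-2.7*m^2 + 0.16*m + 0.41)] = (-0.7892*m^2 + 9.8536*m - 0.4118)/(7.29*m^4 - 0.864*m^3 - 2.1884*m^2 + 0.1312*m + 0.1681)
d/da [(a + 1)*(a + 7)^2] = 3*(a + 3)*(a + 7)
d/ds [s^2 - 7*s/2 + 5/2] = 2*s - 7/2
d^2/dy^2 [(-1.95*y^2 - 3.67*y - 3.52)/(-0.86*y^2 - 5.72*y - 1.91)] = (-13.756216*y^3 - 3.59806799999996*y^2 + 67.723452*y + 152.810254)/(0.636056*y^6 + 12.691536*y^5 + 88.65138*y^4 + 243.52328*y^3 + 196.88853*y^2 + 62.601396*y + 6.967871)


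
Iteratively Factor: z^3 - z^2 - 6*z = (z)*(z^2 - z - 6) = z*(z + 2)*(z - 3)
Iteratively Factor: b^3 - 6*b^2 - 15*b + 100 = (b + 4)*(b^2 - 10*b + 25) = (b - 5)*(b + 4)*(b - 5)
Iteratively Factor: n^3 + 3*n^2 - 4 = (n + 2)*(n^2 + n - 2) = (n + 2)^2*(n - 1)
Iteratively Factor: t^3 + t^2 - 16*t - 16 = (t + 1)*(t^2 - 16) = (t + 1)*(t + 4)*(t - 4)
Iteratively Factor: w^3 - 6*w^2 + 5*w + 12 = (w + 1)*(w^2 - 7*w + 12) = (w - 3)*(w + 1)*(w - 4)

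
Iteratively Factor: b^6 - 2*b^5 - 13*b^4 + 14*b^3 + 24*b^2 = (b)*(b^5 - 2*b^4 - 13*b^3 + 14*b^2 + 24*b) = b^2*(b^4 - 2*b^3 - 13*b^2 + 14*b + 24) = b^2*(b + 3)*(b^3 - 5*b^2 + 2*b + 8) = b^2*(b + 1)*(b + 3)*(b^2 - 6*b + 8) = b^2*(b - 2)*(b + 1)*(b + 3)*(b - 4)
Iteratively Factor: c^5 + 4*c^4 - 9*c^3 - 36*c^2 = (c)*(c^4 + 4*c^3 - 9*c^2 - 36*c) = c^2*(c^3 + 4*c^2 - 9*c - 36) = c^2*(c - 3)*(c^2 + 7*c + 12) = c^2*(c - 3)*(c + 3)*(c + 4)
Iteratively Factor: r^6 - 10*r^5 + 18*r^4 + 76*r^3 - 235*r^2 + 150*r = (r)*(r^5 - 10*r^4 + 18*r^3 + 76*r^2 - 235*r + 150) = r*(r - 5)*(r^4 - 5*r^3 - 7*r^2 + 41*r - 30) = r*(r - 5)*(r + 3)*(r^3 - 8*r^2 + 17*r - 10) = r*(r - 5)*(r - 2)*(r + 3)*(r^2 - 6*r + 5) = r*(r - 5)*(r - 2)*(r - 1)*(r + 3)*(r - 5)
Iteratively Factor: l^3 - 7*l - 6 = (l + 2)*(l^2 - 2*l - 3) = (l + 1)*(l + 2)*(l - 3)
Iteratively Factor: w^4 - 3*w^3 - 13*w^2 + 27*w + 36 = (w - 3)*(w^3 - 13*w - 12) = (w - 3)*(w + 3)*(w^2 - 3*w - 4) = (w - 3)*(w + 1)*(w + 3)*(w - 4)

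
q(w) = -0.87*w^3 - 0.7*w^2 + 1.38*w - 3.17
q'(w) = -2.61*w^2 - 1.4*w + 1.38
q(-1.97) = -1.95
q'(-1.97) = -5.99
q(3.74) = -53.31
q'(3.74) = -40.36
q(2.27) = -13.82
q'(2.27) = -15.25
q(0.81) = -2.97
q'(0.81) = -1.47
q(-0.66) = -4.14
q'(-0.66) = 1.17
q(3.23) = -35.33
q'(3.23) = -30.37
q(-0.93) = -4.36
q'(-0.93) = 0.42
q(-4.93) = 77.26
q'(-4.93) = -55.15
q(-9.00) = 561.94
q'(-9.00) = -197.43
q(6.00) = -208.01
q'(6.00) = -100.98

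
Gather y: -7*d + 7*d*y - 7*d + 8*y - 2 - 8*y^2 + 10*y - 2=-14*d - 8*y^2 + y*(7*d + 18) - 4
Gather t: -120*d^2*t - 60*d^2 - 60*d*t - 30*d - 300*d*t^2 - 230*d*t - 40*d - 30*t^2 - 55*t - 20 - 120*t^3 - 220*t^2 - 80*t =-60*d^2 - 70*d - 120*t^3 + t^2*(-300*d - 250) + t*(-120*d^2 - 290*d - 135) - 20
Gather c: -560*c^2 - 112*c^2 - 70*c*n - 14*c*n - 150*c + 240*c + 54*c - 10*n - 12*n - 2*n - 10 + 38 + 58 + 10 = -672*c^2 + c*(144 - 84*n) - 24*n + 96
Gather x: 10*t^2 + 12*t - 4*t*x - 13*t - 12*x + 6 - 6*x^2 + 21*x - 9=10*t^2 - t - 6*x^2 + x*(9 - 4*t) - 3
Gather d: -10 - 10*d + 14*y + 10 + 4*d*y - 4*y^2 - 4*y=d*(4*y - 10) - 4*y^2 + 10*y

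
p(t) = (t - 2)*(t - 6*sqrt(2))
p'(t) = 2*t - 6*sqrt(2) - 2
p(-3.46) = 65.22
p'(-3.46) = -17.41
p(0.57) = 11.32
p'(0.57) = -9.35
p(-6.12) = 118.59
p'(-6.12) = -22.73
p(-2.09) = 43.25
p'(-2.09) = -14.67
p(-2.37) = 47.44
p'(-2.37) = -15.23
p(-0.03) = 17.29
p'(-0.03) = -10.55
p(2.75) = -4.30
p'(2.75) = -4.99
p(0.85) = 8.78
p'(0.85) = -8.79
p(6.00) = -9.94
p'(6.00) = 1.51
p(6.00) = -9.94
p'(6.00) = 1.51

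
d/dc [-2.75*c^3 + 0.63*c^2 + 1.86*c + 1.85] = -8.25*c^2 + 1.26*c + 1.86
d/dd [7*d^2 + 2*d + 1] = 14*d + 2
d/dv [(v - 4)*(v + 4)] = 2*v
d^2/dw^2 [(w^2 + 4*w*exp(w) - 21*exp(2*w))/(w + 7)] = 2*(2*w^3*exp(w) - 42*w^2*exp(2*w) + 28*w^2*exp(w) - 546*w*exp(2*w) + 126*w*exp(w) - 1785*exp(2*w) + 168*exp(w) + 49)/(w^3 + 21*w^2 + 147*w + 343)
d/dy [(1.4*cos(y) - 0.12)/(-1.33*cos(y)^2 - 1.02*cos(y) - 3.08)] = (-1.862*cos(y)^2 + 0.3192*cos(y) + 4.4344)*sin(y)/(1.7689*cos(y)^4 + 2.7132*cos(y)^3 + 9.2332*cos(y)^2 + 6.2832*cos(y) + 9.4864)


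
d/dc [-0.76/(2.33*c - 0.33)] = 1.7708/(2.33*c - 0.33)^2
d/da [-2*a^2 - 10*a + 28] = -4*a - 10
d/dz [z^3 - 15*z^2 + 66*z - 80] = 3*z^2 - 30*z + 66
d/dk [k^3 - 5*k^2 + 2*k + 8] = 3*k^2 - 10*k + 2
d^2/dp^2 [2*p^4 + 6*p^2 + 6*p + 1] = 24*p^2 + 12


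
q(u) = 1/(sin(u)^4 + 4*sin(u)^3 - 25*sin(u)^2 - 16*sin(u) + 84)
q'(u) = (-4*sin(u)^3*cos(u) - 12*sin(u)^2*cos(u) + 50*sin(u)*cos(u) + 16*cos(u))/(sin(u)^4 + 4*sin(u)^3 - 25*sin(u)^2 - 16*sin(u) + 84)^2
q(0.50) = 0.01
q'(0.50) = 0.01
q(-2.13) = 0.01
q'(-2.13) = 0.00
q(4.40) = 0.01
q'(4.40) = 0.00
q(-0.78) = 0.01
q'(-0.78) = -0.00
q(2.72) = 0.01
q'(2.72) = -0.01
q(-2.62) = 0.01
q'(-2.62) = 0.00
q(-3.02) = 0.01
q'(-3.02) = -0.00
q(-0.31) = 0.01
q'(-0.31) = -0.00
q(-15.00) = 0.01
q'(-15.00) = 0.00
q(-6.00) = 0.01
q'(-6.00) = 0.00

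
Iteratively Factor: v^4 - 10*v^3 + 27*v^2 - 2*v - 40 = (v - 5)*(v^3 - 5*v^2 + 2*v + 8) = (v - 5)*(v - 2)*(v^2 - 3*v - 4) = (v - 5)*(v - 2)*(v + 1)*(v - 4)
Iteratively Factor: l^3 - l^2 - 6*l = (l + 2)*(l^2 - 3*l) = l*(l + 2)*(l - 3)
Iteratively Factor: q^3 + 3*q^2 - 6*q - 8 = (q + 4)*(q^2 - q - 2) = (q - 2)*(q + 4)*(q + 1)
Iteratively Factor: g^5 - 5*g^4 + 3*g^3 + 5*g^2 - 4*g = (g)*(g^4 - 5*g^3 + 3*g^2 + 5*g - 4) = g*(g - 1)*(g^3 - 4*g^2 - g + 4) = g*(g - 4)*(g - 1)*(g^2 - 1) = g*(g - 4)*(g - 1)^2*(g + 1)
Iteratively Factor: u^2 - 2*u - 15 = (u + 3)*(u - 5)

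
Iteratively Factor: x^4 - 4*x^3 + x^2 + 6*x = (x - 3)*(x^3 - x^2 - 2*x) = x*(x - 3)*(x^2 - x - 2) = x*(x - 3)*(x - 2)*(x + 1)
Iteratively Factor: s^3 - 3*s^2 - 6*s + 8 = (s - 1)*(s^2 - 2*s - 8) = (s - 1)*(s + 2)*(s - 4)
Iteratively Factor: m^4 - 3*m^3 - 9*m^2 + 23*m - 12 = (m - 1)*(m^3 - 2*m^2 - 11*m + 12) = (m - 1)*(m + 3)*(m^2 - 5*m + 4) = (m - 1)^2*(m + 3)*(m - 4)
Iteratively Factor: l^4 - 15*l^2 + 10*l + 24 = (l + 4)*(l^3 - 4*l^2 + l + 6) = (l + 1)*(l + 4)*(l^2 - 5*l + 6) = (l - 3)*(l + 1)*(l + 4)*(l - 2)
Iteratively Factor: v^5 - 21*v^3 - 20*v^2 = (v + 4)*(v^4 - 4*v^3 - 5*v^2) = v*(v + 4)*(v^3 - 4*v^2 - 5*v) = v*(v - 5)*(v + 4)*(v^2 + v) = v^2*(v - 5)*(v + 4)*(v + 1)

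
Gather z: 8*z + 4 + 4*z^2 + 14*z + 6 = 4*z^2 + 22*z + 10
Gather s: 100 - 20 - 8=72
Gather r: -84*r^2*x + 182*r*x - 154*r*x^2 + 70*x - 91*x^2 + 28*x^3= -84*r^2*x + r*(-154*x^2 + 182*x) + 28*x^3 - 91*x^2 + 70*x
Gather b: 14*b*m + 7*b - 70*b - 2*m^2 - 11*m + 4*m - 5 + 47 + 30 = b*(14*m - 63) - 2*m^2 - 7*m + 72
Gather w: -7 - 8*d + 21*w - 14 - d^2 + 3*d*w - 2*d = -d^2 - 10*d + w*(3*d + 21) - 21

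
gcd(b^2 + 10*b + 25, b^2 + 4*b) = 1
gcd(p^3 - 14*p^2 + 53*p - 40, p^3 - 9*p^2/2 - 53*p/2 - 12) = p - 8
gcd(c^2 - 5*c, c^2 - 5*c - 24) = 1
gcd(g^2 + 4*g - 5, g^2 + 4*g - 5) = g^2 + 4*g - 5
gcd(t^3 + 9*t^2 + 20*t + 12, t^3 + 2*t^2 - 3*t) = 1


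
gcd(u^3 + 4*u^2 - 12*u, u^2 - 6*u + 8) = u - 2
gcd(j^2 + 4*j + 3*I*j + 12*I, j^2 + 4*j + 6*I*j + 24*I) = j + 4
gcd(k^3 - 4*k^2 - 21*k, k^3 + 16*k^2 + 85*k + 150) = 1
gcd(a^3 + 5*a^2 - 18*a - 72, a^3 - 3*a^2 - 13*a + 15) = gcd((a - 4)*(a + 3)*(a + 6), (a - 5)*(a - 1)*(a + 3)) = a + 3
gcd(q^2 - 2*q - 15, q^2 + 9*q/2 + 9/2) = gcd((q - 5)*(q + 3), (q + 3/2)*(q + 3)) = q + 3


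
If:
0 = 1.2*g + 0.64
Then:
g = -0.53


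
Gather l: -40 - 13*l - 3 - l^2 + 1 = -l^2 - 13*l - 42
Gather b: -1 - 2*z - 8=-2*z - 9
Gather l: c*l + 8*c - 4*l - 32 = 8*c + l*(c - 4) - 32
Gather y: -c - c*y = -c*y - c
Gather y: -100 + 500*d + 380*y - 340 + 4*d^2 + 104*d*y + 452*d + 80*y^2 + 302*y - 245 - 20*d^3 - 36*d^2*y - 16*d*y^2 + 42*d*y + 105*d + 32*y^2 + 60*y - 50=-20*d^3 + 4*d^2 + 1057*d + y^2*(112 - 16*d) + y*(-36*d^2 + 146*d + 742) - 735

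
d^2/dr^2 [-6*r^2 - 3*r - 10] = -12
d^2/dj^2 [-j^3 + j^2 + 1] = 2 - 6*j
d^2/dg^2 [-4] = 0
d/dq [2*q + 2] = 2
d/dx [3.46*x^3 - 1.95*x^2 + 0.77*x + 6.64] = 10.38*x^2 - 3.9*x + 0.77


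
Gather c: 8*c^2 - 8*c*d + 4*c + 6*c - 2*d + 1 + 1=8*c^2 + c*(10 - 8*d) - 2*d + 2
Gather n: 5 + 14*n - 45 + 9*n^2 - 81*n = 9*n^2 - 67*n - 40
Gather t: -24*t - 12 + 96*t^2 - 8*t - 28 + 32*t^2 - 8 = 128*t^2 - 32*t - 48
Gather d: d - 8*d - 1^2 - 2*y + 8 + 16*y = -7*d + 14*y + 7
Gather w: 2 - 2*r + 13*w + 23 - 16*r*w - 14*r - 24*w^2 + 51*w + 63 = -16*r - 24*w^2 + w*(64 - 16*r) + 88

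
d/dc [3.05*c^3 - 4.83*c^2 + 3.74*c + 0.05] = 9.15*c^2 - 9.66*c + 3.74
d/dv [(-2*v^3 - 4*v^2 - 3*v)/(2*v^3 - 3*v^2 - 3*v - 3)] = (14*v^4 + 24*v^3 + 21*v^2 + 24*v + 9)/(4*v^6 - 12*v^5 - 3*v^4 + 6*v^3 + 27*v^2 + 18*v + 9)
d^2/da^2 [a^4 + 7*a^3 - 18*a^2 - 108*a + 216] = 12*a^2 + 42*a - 36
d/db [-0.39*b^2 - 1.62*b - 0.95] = -0.78*b - 1.62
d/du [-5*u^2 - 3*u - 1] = -10*u - 3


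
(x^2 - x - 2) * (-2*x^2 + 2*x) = -2*x^4 + 4*x^3 + 2*x^2 - 4*x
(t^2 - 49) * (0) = 0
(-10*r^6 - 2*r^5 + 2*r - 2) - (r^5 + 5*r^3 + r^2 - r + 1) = -10*r^6 - 3*r^5 - 5*r^3 - r^2 + 3*r - 3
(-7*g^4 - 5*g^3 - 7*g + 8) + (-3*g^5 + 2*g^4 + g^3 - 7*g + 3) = -3*g^5 - 5*g^4 - 4*g^3 - 14*g + 11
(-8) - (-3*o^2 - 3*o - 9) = 3*o^2 + 3*o + 1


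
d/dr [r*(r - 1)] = 2*r - 1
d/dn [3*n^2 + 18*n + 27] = 6*n + 18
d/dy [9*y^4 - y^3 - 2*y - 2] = 36*y^3 - 3*y^2 - 2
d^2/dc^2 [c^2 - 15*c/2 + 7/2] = 2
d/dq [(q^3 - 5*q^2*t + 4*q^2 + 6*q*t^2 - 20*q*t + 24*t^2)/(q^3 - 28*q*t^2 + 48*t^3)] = (5*q^2*t - 4*q^2 - 48*q*t^2 + 24*q*t + 72*t^3 - 72*t^2)/(q^4 + 4*q^3*t - 44*q^2*t^2 - 96*q*t^3 + 576*t^4)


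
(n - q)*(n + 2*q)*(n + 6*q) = n^3 + 7*n^2*q + 4*n*q^2 - 12*q^3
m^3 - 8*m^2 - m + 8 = (m - 8)*(m - 1)*(m + 1)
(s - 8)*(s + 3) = s^2 - 5*s - 24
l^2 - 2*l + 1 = (l - 1)^2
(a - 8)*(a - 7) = a^2 - 15*a + 56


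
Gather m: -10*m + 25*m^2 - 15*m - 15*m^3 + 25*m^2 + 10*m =-15*m^3 + 50*m^2 - 15*m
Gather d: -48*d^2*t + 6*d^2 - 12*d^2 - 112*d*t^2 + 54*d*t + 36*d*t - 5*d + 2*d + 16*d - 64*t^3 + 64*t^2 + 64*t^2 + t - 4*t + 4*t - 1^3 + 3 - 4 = d^2*(-48*t - 6) + d*(-112*t^2 + 90*t + 13) - 64*t^3 + 128*t^2 + t - 2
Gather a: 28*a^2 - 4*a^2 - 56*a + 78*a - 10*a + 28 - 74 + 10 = 24*a^2 + 12*a - 36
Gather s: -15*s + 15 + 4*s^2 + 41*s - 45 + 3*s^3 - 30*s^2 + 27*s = 3*s^3 - 26*s^2 + 53*s - 30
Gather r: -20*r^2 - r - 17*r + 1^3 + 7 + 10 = -20*r^2 - 18*r + 18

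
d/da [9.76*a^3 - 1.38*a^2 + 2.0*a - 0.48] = 29.28*a^2 - 2.76*a + 2.0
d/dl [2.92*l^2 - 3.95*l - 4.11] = 5.84*l - 3.95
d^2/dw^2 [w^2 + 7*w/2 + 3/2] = 2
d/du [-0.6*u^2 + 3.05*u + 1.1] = 3.05 - 1.2*u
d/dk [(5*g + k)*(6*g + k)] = 11*g + 2*k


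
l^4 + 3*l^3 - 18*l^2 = l^2*(l - 3)*(l + 6)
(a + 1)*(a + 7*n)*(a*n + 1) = a^3*n + 7*a^2*n^2 + a^2*n + a^2 + 7*a*n^2 + 7*a*n + a + 7*n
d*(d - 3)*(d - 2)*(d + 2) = d^4 - 3*d^3 - 4*d^2 + 12*d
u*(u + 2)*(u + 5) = u^3 + 7*u^2 + 10*u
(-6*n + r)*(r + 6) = -6*n*r - 36*n + r^2 + 6*r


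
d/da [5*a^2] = 10*a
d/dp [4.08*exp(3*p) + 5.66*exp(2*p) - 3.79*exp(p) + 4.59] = (12.24*exp(2*p) + 11.32*exp(p) - 3.79)*exp(p)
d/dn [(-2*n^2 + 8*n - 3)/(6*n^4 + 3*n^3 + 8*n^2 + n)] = 3*(8*n^5 - 46*n^4 + 8*n^3 - 13*n^2 + 16*n + 1)/(n^2*(36*n^6 + 36*n^5 + 105*n^4 + 60*n^3 + 70*n^2 + 16*n + 1))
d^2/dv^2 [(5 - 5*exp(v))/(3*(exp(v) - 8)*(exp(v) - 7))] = 5*(-exp(4*v) - 11*exp(3*v) + 291*exp(2*v) - 839*exp(v) - 2296)*exp(v)/(3*(exp(6*v) - 45*exp(5*v) + 843*exp(4*v) - 8415*exp(3*v) + 47208*exp(2*v) - 141120*exp(v) + 175616))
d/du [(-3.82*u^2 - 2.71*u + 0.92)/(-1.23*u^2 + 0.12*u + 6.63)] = (-3.7917*u^2 - 48.39*u - 18.0777)/(1.5129*u^4 - 0.2952*u^3 - 16.2954*u^2 + 1.5912*u + 43.9569)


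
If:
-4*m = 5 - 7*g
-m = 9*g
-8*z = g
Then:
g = 5/43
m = -45/43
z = -5/344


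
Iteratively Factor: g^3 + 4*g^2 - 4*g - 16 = (g - 2)*(g^2 + 6*g + 8) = (g - 2)*(g + 4)*(g + 2)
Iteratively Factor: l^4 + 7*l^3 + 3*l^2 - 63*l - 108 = (l - 3)*(l^3 + 10*l^2 + 33*l + 36) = (l - 3)*(l + 4)*(l^2 + 6*l + 9) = (l - 3)*(l + 3)*(l + 4)*(l + 3)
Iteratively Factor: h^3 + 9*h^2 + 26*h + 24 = (h + 2)*(h^2 + 7*h + 12) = (h + 2)*(h + 4)*(h + 3)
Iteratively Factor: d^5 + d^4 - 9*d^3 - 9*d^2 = (d + 1)*(d^4 - 9*d^2) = (d + 1)*(d + 3)*(d^3 - 3*d^2) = (d - 3)*(d + 1)*(d + 3)*(d^2) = d*(d - 3)*(d + 1)*(d + 3)*(d)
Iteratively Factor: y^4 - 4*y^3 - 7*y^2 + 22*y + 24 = (y + 1)*(y^3 - 5*y^2 - 2*y + 24) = (y + 1)*(y + 2)*(y^2 - 7*y + 12) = (y - 3)*(y + 1)*(y + 2)*(y - 4)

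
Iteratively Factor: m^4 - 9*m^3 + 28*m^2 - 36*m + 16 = (m - 2)*(m^3 - 7*m^2 + 14*m - 8) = (m - 4)*(m - 2)*(m^2 - 3*m + 2) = (m - 4)*(m - 2)*(m - 1)*(m - 2)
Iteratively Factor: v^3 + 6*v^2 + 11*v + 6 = (v + 1)*(v^2 + 5*v + 6) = (v + 1)*(v + 2)*(v + 3)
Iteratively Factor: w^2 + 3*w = (w + 3)*(w)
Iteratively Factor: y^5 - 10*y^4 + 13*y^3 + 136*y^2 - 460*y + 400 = (y - 2)*(y^4 - 8*y^3 - 3*y^2 + 130*y - 200) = (y - 5)*(y - 2)*(y^3 - 3*y^2 - 18*y + 40) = (y - 5)*(y - 2)*(y + 4)*(y^2 - 7*y + 10) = (y - 5)^2*(y - 2)*(y + 4)*(y - 2)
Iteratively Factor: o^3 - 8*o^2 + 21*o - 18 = (o - 3)*(o^2 - 5*o + 6) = (o - 3)^2*(o - 2)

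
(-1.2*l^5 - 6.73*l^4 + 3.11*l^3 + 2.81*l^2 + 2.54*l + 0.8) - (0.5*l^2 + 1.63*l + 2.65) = -1.2*l^5 - 6.73*l^4 + 3.11*l^3 + 2.31*l^2 + 0.91*l - 1.85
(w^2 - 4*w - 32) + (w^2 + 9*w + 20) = 2*w^2 + 5*w - 12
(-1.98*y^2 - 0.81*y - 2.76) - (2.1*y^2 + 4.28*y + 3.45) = -4.08*y^2 - 5.09*y - 6.21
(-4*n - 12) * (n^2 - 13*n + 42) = -4*n^3 + 40*n^2 - 12*n - 504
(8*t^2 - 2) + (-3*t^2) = 5*t^2 - 2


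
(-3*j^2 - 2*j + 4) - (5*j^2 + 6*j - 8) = -8*j^2 - 8*j + 12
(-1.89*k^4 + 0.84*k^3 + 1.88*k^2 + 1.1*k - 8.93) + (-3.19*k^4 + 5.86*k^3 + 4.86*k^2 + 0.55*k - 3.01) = -5.08*k^4 + 6.7*k^3 + 6.74*k^2 + 1.65*k - 11.94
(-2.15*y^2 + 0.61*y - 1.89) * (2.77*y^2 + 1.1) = -5.9555*y^4 + 1.6897*y^3 - 7.6003*y^2 + 0.671*y - 2.079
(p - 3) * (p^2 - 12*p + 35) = p^3 - 15*p^2 + 71*p - 105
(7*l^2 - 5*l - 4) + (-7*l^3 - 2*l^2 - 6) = -7*l^3 + 5*l^2 - 5*l - 10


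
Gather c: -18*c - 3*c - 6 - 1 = -21*c - 7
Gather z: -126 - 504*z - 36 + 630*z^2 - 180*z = 630*z^2 - 684*z - 162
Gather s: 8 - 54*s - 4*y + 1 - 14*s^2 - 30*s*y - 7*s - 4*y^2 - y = -14*s^2 + s*(-30*y - 61) - 4*y^2 - 5*y + 9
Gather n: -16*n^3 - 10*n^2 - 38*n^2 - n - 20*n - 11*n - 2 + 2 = -16*n^3 - 48*n^2 - 32*n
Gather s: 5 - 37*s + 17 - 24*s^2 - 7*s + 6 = -24*s^2 - 44*s + 28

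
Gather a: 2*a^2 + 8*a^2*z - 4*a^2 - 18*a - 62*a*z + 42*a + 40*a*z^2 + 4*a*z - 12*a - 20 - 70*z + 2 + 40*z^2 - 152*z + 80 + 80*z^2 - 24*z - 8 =a^2*(8*z - 2) + a*(40*z^2 - 58*z + 12) + 120*z^2 - 246*z + 54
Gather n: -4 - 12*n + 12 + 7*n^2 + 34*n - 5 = 7*n^2 + 22*n + 3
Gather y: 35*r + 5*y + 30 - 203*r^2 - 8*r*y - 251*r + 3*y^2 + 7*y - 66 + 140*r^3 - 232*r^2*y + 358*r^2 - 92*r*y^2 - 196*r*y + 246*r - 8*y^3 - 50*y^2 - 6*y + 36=140*r^3 + 155*r^2 + 30*r - 8*y^3 + y^2*(-92*r - 47) + y*(-232*r^2 - 204*r + 6)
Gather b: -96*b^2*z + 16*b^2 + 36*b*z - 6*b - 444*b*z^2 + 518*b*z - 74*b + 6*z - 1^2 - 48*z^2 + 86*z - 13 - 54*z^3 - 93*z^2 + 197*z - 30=b^2*(16 - 96*z) + b*(-444*z^2 + 554*z - 80) - 54*z^3 - 141*z^2 + 289*z - 44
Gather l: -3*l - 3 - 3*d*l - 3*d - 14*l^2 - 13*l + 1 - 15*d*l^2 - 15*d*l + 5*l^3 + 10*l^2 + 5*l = -3*d + 5*l^3 + l^2*(-15*d - 4) + l*(-18*d - 11) - 2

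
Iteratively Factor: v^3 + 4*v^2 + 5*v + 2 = (v + 1)*(v^2 + 3*v + 2) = (v + 1)^2*(v + 2)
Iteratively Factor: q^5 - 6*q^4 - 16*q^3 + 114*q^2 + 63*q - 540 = (q - 4)*(q^4 - 2*q^3 - 24*q^2 + 18*q + 135) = (q - 4)*(q + 3)*(q^3 - 5*q^2 - 9*q + 45) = (q - 5)*(q - 4)*(q + 3)*(q^2 - 9) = (q - 5)*(q - 4)*(q - 3)*(q + 3)*(q + 3)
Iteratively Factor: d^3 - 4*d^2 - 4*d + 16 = (d - 2)*(d^2 - 2*d - 8) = (d - 4)*(d - 2)*(d + 2)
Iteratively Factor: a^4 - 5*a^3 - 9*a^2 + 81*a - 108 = (a - 3)*(a^3 - 2*a^2 - 15*a + 36) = (a - 3)*(a + 4)*(a^2 - 6*a + 9) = (a - 3)^2*(a + 4)*(a - 3)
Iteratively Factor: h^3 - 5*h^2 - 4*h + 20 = (h - 2)*(h^2 - 3*h - 10) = (h - 2)*(h + 2)*(h - 5)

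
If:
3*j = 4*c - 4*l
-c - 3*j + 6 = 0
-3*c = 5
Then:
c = -5/3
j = 23/9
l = -43/12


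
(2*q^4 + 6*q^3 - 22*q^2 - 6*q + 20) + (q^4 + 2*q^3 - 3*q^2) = 3*q^4 + 8*q^3 - 25*q^2 - 6*q + 20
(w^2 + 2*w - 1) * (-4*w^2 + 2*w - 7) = -4*w^4 - 6*w^3 + w^2 - 16*w + 7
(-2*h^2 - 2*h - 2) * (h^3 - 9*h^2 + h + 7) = -2*h^5 + 16*h^4 + 14*h^3 + 2*h^2 - 16*h - 14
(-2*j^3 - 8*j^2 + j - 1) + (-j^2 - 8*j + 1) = -2*j^3 - 9*j^2 - 7*j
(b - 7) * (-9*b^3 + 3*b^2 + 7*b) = -9*b^4 + 66*b^3 - 14*b^2 - 49*b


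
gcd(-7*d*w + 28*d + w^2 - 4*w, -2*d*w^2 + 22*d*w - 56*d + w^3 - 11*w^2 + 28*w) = w - 4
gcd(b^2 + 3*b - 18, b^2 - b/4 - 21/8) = 1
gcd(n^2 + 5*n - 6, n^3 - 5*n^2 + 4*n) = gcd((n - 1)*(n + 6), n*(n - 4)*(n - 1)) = n - 1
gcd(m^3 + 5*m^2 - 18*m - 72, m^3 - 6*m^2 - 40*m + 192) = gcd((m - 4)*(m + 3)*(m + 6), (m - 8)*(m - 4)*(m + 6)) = m^2 + 2*m - 24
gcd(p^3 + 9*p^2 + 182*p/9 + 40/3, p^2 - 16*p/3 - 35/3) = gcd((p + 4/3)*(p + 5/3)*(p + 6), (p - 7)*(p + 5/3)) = p + 5/3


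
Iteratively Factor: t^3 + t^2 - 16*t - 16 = (t - 4)*(t^2 + 5*t + 4) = (t - 4)*(t + 4)*(t + 1)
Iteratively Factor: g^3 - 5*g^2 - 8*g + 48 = (g - 4)*(g^2 - g - 12) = (g - 4)*(g + 3)*(g - 4)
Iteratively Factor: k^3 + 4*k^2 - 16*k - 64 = (k + 4)*(k^2 - 16) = (k - 4)*(k + 4)*(k + 4)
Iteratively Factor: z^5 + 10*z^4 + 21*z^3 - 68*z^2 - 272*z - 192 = (z + 4)*(z^4 + 6*z^3 - 3*z^2 - 56*z - 48) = (z + 1)*(z + 4)*(z^3 + 5*z^2 - 8*z - 48) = (z + 1)*(z + 4)^2*(z^2 + z - 12) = (z + 1)*(z + 4)^3*(z - 3)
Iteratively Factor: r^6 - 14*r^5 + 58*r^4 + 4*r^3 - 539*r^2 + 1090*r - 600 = (r - 5)*(r^5 - 9*r^4 + 13*r^3 + 69*r^2 - 194*r + 120) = (r - 5)*(r - 2)*(r^4 - 7*r^3 - r^2 + 67*r - 60) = (r - 5)^2*(r - 2)*(r^3 - 2*r^2 - 11*r + 12) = (r - 5)^2*(r - 4)*(r - 2)*(r^2 + 2*r - 3) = (r - 5)^2*(r - 4)*(r - 2)*(r - 1)*(r + 3)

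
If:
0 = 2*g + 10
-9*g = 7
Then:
No Solution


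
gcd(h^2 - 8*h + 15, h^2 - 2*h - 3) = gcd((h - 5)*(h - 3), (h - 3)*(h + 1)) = h - 3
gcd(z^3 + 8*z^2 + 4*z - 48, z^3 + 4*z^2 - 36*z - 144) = z^2 + 10*z + 24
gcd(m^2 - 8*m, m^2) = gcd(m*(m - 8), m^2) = m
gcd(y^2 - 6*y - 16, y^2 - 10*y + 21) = 1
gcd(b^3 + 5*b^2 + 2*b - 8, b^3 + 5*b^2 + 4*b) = b + 4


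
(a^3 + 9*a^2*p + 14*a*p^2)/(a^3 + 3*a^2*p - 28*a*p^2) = (-a - 2*p)/(-a + 4*p)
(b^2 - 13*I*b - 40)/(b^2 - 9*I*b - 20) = (b - 8*I)/(b - 4*I)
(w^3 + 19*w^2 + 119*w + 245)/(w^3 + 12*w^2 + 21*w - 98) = (w + 5)/(w - 2)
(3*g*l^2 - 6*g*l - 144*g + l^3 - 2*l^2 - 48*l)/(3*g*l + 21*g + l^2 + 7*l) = (l^2 - 2*l - 48)/(l + 7)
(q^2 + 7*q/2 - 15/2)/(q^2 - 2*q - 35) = (q - 3/2)/(q - 7)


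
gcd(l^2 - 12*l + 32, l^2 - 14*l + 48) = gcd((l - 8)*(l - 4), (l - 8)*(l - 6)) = l - 8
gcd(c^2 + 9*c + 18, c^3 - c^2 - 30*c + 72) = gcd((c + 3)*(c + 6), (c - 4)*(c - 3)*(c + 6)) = c + 6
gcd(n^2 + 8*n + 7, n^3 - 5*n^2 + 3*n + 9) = n + 1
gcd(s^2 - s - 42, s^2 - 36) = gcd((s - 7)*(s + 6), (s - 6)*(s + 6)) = s + 6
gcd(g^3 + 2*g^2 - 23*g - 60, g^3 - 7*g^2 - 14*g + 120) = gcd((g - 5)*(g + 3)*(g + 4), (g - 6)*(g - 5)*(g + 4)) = g^2 - g - 20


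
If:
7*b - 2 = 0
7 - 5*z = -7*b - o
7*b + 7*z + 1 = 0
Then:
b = 2/7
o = -78/7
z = -3/7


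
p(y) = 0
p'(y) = 0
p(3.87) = 0.00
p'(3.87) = 0.00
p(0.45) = 0.00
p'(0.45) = 0.00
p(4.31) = 0.00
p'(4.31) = 0.00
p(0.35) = 0.00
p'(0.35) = 0.00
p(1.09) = 0.00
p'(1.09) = 0.00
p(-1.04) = 0.00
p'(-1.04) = 0.00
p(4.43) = 0.00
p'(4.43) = 0.00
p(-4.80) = 0.00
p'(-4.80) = 0.00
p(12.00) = 0.00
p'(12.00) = 0.00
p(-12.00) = 0.00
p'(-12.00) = 0.00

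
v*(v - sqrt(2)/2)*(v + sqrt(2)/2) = v^3 - v/2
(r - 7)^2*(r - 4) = r^3 - 18*r^2 + 105*r - 196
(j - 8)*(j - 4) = j^2 - 12*j + 32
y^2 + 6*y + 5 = (y + 1)*(y + 5)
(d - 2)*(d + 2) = d^2 - 4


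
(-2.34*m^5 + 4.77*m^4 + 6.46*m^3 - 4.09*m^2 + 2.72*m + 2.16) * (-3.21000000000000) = 7.5114*m^5 - 15.3117*m^4 - 20.7366*m^3 + 13.1289*m^2 - 8.7312*m - 6.9336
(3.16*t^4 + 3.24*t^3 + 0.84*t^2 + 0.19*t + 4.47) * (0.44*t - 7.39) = 1.3904*t^5 - 21.9268*t^4 - 23.574*t^3 - 6.124*t^2 + 0.5627*t - 33.0333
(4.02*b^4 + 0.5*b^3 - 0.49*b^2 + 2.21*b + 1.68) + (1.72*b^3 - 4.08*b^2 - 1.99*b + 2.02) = 4.02*b^4 + 2.22*b^3 - 4.57*b^2 + 0.22*b + 3.7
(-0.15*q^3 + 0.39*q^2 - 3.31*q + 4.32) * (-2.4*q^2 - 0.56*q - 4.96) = 0.36*q^5 - 0.852*q^4 + 8.4696*q^3 - 10.4488*q^2 + 13.9984*q - 21.4272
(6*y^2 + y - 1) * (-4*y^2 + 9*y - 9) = -24*y^4 + 50*y^3 - 41*y^2 - 18*y + 9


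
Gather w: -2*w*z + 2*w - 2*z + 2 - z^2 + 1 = w*(2 - 2*z) - z^2 - 2*z + 3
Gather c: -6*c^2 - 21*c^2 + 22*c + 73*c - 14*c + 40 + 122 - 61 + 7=-27*c^2 + 81*c + 108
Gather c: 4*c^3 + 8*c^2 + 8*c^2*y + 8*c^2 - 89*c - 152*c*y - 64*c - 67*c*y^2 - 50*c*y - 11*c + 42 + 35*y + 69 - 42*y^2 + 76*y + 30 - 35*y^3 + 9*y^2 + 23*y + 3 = 4*c^3 + c^2*(8*y + 16) + c*(-67*y^2 - 202*y - 164) - 35*y^3 - 33*y^2 + 134*y + 144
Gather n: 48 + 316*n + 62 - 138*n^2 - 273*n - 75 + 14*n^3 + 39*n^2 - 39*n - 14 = 14*n^3 - 99*n^2 + 4*n + 21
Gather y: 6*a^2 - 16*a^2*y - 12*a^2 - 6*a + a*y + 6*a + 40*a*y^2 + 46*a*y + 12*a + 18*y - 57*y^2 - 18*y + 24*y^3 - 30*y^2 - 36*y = -6*a^2 + 12*a + 24*y^3 + y^2*(40*a - 87) + y*(-16*a^2 + 47*a - 36)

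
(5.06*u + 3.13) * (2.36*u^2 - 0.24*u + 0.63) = 11.9416*u^3 + 6.1724*u^2 + 2.4366*u + 1.9719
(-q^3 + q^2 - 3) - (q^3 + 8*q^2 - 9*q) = -2*q^3 - 7*q^2 + 9*q - 3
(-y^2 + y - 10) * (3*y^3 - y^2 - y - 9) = -3*y^5 + 4*y^4 - 30*y^3 + 18*y^2 + y + 90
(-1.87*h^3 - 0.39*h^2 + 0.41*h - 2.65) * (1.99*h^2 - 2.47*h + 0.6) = -3.7213*h^5 + 3.8428*h^4 + 0.6572*h^3 - 6.5202*h^2 + 6.7915*h - 1.59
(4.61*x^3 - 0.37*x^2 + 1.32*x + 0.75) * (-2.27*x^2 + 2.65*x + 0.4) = -10.4647*x^5 + 13.0564*x^4 - 2.1329*x^3 + 1.6475*x^2 + 2.5155*x + 0.3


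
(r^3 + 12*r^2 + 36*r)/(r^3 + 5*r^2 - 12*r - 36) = r*(r + 6)/(r^2 - r - 6)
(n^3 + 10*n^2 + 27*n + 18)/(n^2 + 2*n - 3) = (n^2 + 7*n + 6)/(n - 1)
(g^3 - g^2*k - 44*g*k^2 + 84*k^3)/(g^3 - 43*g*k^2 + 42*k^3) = (g - 2*k)/(g - k)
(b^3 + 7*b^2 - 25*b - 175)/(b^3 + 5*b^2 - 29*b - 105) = (b + 5)/(b + 3)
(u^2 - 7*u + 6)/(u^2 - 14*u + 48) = (u - 1)/(u - 8)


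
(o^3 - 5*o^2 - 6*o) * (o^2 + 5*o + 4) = o^5 - 27*o^3 - 50*o^2 - 24*o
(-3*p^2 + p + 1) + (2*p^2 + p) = -p^2 + 2*p + 1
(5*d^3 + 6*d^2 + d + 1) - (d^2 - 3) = 5*d^3 + 5*d^2 + d + 4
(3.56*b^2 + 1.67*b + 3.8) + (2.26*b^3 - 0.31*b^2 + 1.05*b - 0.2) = 2.26*b^3 + 3.25*b^2 + 2.72*b + 3.6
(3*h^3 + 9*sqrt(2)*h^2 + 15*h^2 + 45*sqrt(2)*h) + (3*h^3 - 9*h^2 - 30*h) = 6*h^3 + 6*h^2 + 9*sqrt(2)*h^2 - 30*h + 45*sqrt(2)*h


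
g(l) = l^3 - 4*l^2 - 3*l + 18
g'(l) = 3*l^2 - 8*l - 3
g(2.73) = 0.34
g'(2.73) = -2.48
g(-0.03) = 18.09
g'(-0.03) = -2.76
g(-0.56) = 18.25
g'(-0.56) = 2.42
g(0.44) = 15.99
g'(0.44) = -5.94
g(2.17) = 2.87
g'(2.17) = -6.23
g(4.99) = 27.68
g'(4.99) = 31.78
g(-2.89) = -30.88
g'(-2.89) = 45.18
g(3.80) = 3.71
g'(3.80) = 9.92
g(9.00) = 396.00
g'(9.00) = 168.00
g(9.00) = 396.00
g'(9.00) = 168.00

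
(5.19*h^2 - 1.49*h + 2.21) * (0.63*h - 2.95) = 3.2697*h^3 - 16.2492*h^2 + 5.7878*h - 6.5195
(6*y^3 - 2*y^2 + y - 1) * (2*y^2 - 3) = 12*y^5 - 4*y^4 - 16*y^3 + 4*y^2 - 3*y + 3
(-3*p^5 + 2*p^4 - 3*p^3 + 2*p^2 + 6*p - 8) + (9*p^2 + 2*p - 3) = -3*p^5 + 2*p^4 - 3*p^3 + 11*p^2 + 8*p - 11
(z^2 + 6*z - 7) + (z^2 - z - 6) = 2*z^2 + 5*z - 13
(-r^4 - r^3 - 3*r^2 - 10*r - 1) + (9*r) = -r^4 - r^3 - 3*r^2 - r - 1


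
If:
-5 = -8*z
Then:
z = 5/8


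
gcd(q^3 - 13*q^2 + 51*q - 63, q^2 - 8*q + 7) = q - 7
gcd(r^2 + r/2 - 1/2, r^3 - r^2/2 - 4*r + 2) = r - 1/2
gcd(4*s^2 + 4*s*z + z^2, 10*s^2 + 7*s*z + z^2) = 2*s + z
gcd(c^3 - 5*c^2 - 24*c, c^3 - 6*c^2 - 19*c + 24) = c^2 - 5*c - 24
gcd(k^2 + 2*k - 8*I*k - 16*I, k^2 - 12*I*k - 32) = k - 8*I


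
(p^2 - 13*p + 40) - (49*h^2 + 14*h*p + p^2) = -49*h^2 - 14*h*p - 13*p + 40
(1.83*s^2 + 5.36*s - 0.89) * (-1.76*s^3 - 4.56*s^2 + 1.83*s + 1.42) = -3.2208*s^5 - 17.7784*s^4 - 19.5263*s^3 + 16.4658*s^2 + 5.9825*s - 1.2638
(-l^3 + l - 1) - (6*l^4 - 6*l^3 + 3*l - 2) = -6*l^4 + 5*l^3 - 2*l + 1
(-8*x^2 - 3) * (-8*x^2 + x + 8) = 64*x^4 - 8*x^3 - 40*x^2 - 3*x - 24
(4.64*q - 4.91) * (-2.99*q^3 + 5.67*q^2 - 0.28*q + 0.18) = -13.8736*q^4 + 40.9897*q^3 - 29.1389*q^2 + 2.21*q - 0.8838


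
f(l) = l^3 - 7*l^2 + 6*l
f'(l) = 3*l^2 - 14*l + 6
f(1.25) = -1.48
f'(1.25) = -6.81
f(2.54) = -13.53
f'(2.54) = -10.21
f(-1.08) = -15.90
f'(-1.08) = 24.62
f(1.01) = -0.05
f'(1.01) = -5.08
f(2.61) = -14.25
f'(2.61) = -10.10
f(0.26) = 1.10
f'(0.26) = 2.56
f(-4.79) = -299.25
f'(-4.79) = 141.89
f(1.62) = -4.40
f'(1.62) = -8.81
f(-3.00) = -108.00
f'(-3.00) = 75.00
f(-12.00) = -2808.00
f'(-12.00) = 606.00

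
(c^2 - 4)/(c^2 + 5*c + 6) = (c - 2)/(c + 3)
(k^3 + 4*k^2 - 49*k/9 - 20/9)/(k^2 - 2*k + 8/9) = (3*k^2 + 16*k + 5)/(3*k - 2)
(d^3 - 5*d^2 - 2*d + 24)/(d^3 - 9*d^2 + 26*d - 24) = (d + 2)/(d - 2)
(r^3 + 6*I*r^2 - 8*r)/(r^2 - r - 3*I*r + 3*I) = r*(r^2 + 6*I*r - 8)/(r^2 - r - 3*I*r + 3*I)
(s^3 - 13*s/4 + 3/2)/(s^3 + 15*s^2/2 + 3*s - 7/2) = (s^2 + s/2 - 3)/(s^2 + 8*s + 7)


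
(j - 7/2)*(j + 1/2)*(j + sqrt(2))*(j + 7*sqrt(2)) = j^4 - 3*j^3 + 8*sqrt(2)*j^3 - 24*sqrt(2)*j^2 + 49*j^2/4 - 42*j - 14*sqrt(2)*j - 49/2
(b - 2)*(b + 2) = b^2 - 4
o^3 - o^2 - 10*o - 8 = (o - 4)*(o + 1)*(o + 2)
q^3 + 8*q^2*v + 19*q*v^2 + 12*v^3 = (q + v)*(q + 3*v)*(q + 4*v)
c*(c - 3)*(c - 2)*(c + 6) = c^4 + c^3 - 24*c^2 + 36*c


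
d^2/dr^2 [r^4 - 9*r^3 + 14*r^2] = 12*r^2 - 54*r + 28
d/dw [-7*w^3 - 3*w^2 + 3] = 3*w*(-7*w - 2)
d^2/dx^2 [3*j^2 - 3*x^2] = -6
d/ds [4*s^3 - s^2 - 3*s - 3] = 12*s^2 - 2*s - 3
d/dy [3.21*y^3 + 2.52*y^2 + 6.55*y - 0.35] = 9.63*y^2 + 5.04*y + 6.55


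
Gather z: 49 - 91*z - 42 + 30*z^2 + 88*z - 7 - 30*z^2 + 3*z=0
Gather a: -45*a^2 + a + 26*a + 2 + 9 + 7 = -45*a^2 + 27*a + 18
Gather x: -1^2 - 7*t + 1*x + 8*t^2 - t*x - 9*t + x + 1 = 8*t^2 - 16*t + x*(2 - t)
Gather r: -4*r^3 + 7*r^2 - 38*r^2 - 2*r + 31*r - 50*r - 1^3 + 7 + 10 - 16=-4*r^3 - 31*r^2 - 21*r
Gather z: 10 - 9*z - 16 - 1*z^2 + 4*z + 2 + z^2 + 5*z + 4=0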